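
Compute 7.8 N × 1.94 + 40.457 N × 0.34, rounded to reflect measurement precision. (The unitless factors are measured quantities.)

7.8 × 1.94 = 15.132 → 15 N (2 s.f., last digit at the 10^0 place).
40.457 × 0.34 = 13.75538 → 14 N (2 s.f., last digit at the 10^0 place).
Sum: 28.88738 N; keep the coarser place, 10^0.
Result: 29 N.

29 N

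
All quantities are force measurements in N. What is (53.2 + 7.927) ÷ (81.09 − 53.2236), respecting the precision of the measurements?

2.19

53.2 + 7.927 = 61.127, limited to 1 d.p. → 3 s.f.; 81.09 − 53.2236 = 27.8664, limited to 2 d.p. → 4 s.f.
Carrying full precision, 61.127 ÷ 27.8664 = 2.19357362271…; keep min(3, 4) = 3 s.f.
Rounded to 3 significant figures: 2.19.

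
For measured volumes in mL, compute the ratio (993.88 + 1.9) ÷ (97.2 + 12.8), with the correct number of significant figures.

993.88 + 1.9 = 995.78, limited to 1 d.p. → 4 s.f.; 97.2 + 12.8 = 110.0, limited to 1 d.p. → 4 s.f.
Carrying full precision, 995.78 ÷ 110.0 = 9.05254545455…; keep min(4, 4) = 4 s.f.
Rounded to 4 significant figures: 9.053.

9.053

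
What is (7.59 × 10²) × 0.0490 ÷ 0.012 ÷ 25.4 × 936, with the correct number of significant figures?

(7.59 × 10²) × 0.0490 ÷ 0.012 ÷ 25.4 × 936 = 114208.582677…
Multiplication/division keeps the fewest significant figures: 7.59 × 10² → 3 s.f., 0.0490 → 3 s.f., 0.012 → 2 s.f., 25.4 → 3 s.f., 936 → 3 s.f.; limit is 2.
Rounded to 2 significant figures: 1.1 × 10⁵.

1.1 × 10⁵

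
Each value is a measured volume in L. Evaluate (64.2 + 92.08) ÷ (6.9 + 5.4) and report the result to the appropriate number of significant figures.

12.7

64.2 + 92.08 = 156.28, limited to 1 d.p. → 4 s.f.; 6.9 + 5.4 = 12.3, limited to 1 d.p. → 3 s.f.
Carrying full precision, 156.28 ÷ 12.3 = 12.7056910569…; keep min(4, 3) = 3 s.f.
Rounded to 3 significant figures: 12.7.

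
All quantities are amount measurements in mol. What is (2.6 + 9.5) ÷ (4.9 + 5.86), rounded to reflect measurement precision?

1.12

2.6 + 9.5 = 12.1, limited to 1 d.p. → 3 s.f.; 4.9 + 5.86 = 10.76, limited to 1 d.p. → 3 s.f.
Carrying full precision, 12.1 ÷ 10.76 = 1.12453531599…; keep min(3, 3) = 3 s.f.
Rounded to 3 significant figures: 1.12.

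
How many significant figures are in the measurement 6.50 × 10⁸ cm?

6.50 × 10⁸: in scientific notation every digit of the coefficient is significant.

3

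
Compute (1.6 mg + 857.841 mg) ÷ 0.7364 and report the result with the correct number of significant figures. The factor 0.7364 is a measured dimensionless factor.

1.6 mg + 857.841 mg = 859.441 mg; the sum is limited to 1 decimal place (4 s.f.).
Carrying full precision, 859.441 ÷ 0.7364 = 1167.08446496… mg; 0.7364 has 4 s.f., so the result keeps min(4, 4) = 4 s.f.
Rounded to 4 significant figures: 1167 mg.

1167 mg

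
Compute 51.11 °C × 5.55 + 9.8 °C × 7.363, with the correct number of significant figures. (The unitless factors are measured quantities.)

51.11 × 5.55 = 283.6605 → 284 °C (3 s.f., last digit at the 10^0 place).
9.8 × 7.363 = 72.1574 → 72 °C (2 s.f., last digit at the 10^0 place).
Sum: 355.8179 °C; keep the coarser place, 10^0.
Result: 356 °C.

356 °C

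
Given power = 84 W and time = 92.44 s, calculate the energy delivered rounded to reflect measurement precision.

energy delivered = 84 W × 92.44 s = 7764.96 J.
84 has 2 significant figures; 92.44 has 4.
Division/multiplication keeps the fewest: 2 significant figures.
Rounded: 7.8 × 10^3 J.

7.8 × 10^3 J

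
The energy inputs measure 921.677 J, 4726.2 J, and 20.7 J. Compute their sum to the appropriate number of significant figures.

5668.6 J

921.677 J + 4726.2 J + 20.7 J = 5668.577 J.
Addition/subtraction keeps the fewest decimal places: 921.677 → 3 decimal places, 4726.2 → 1 decimal place, 20.7 → 1 decimal place; limit is 1.
Rounded to 1 decimal place: 5668.6 J.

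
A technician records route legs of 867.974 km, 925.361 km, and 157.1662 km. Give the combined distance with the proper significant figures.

867.974 km + 925.361 km + 157.1662 km = 1950.5012 km.
Addition/subtraction keeps the fewest decimal places: 867.974 → 3 decimal places, 925.361 → 3 decimal places, 157.1662 → 4 decimal places; limit is 3.
Rounded to 3 decimal places: 1950.501 km.

1950.501 km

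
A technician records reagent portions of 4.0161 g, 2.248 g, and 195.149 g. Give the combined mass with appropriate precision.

201.413 g

4.0161 g + 2.248 g + 195.149 g = 201.4131 g.
Addition/subtraction keeps the fewest decimal places: 4.0161 → 4 decimal places, 2.248 → 3 decimal places, 195.149 → 3 decimal places; limit is 3.
Rounded to 3 decimal places: 201.413 g.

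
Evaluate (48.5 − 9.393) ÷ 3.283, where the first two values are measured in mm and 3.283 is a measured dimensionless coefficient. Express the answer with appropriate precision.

48.5 mm − 9.393 mm = 39.107 mm; the difference is limited to 1 decimal place (3 s.f.).
Carrying full precision, 39.107 ÷ 3.283 = 11.9119707585… mm; 3.283 has 4 s.f., so the result keeps min(3, 4) = 3 s.f.
Rounded to 3 significant figures: 11.9 mm.

11.9 mm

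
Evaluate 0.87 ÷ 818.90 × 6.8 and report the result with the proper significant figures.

0.0072

0.87 ÷ 818.90 × 6.8 = 0.00722432531445…
Multiplication/division keeps the fewest significant figures: 0.87 → 2 s.f., 818.90 → 5 s.f., 6.8 → 2 s.f.; limit is 2.
Rounded to 2 significant figures: 0.0072.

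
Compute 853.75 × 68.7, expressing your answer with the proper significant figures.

5.87 × 10⁴

853.75 × 68.7 = 58652.625
Multiplication/division keeps the fewest significant figures: 853.75 → 5 s.f., 68.7 → 3 s.f.; limit is 3.
Rounded to 3 significant figures: 5.87 × 10⁴.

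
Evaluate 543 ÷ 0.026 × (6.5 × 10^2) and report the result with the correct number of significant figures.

543 ÷ 0.026 × (6.5 × 10^2) = 13575000
Multiplication/division keeps the fewest significant figures: 543 → 3 s.f., 0.026 → 2 s.f., 6.5 × 10^2 → 2 s.f.; limit is 2.
Rounded to 2 significant figures: 1.4 × 10^7.

1.4 × 10^7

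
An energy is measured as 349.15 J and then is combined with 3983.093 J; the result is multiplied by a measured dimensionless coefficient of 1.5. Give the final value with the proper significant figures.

6.5 × 10³ J

349.15 J + 3983.093 J = 4332.243 J; the sum is limited to 2 decimal places (6 s.f.).
Carrying full precision, 4332.243 × 1.5 = 6498.3645 J; 1.5 has 2 s.f., so the result keeps min(6, 2) = 2 s.f.
Rounded to 2 significant figures: 6.5 × 10³ J.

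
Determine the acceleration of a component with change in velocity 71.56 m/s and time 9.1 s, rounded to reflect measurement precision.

acceleration = 71.56 m/s ÷ 9.1 s = 7.86373626374… m/s².
71.56 has 4 significant figures; 9.1 has 2.
Division/multiplication keeps the fewest: 2 significant figures.
Rounded: 7.9 m/s².

7.9 m/s²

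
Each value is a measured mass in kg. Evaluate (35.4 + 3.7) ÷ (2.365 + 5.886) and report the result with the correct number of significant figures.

4.74

35.4 + 3.7 = 39.1, limited to 1 d.p. → 3 s.f.; 2.365 + 5.886 = 8.251, limited to 3 d.p. → 4 s.f.
Carrying full precision, 39.1 ÷ 8.251 = 4.73881953703…; keep min(3, 4) = 3 s.f.
Rounded to 3 significant figures: 4.74.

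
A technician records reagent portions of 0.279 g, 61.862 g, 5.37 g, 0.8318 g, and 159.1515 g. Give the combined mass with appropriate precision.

0.279 g + 61.862 g + 5.37 g + 0.8318 g + 159.1515 g = 227.4943 g.
Addition/subtraction keeps the fewest decimal places: 0.279 → 3 decimal places, 61.862 → 3 decimal places, 5.37 → 2 decimal places, 0.8318 → 4 decimal places, 159.1515 → 4 decimal places; limit is 2.
Rounded to 2 decimal places: 227.49 g.

227.49 g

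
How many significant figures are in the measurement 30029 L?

30029: zeros between nonzero digits are significant.

5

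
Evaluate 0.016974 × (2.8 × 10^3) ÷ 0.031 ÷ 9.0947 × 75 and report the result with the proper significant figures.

0.016974 × (2.8 × 10^3) ÷ 0.031 ÷ 9.0947 × 75 = 12643.0955711…
Multiplication/division keeps the fewest significant figures: 0.016974 → 5 s.f., 2.8 × 10^3 → 2 s.f., 0.031 → 2 s.f., 9.0947 → 5 s.f., 75 → 2 s.f.; limit is 2.
Rounded to 2 significant figures: 1.3 × 10^4.

1.3 × 10^4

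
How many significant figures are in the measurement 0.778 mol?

3

0.778: leading zeros are not significant.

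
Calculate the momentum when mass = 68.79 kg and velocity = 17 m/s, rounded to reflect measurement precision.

momentum = 68.79 kg × 17 m/s = 1169.43 kg·m/s.
68.79 has 4 significant figures; 17 has 2.
Division/multiplication keeps the fewest: 2 significant figures.
Rounded: 1.2 × 10^3 kg·m/s.

1.2 × 10^3 kg·m/s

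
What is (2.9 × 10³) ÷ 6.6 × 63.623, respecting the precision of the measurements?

(2.9 × 10³) ÷ 6.6 × 63.623 = 27955.5606061…
Multiplication/division keeps the fewest significant figures: 2.9 × 10³ → 2 s.f., 6.6 → 2 s.f., 63.623 → 5 s.f.; limit is 2.
Rounded to 2 significant figures: 2.8 × 10⁴.

2.8 × 10⁴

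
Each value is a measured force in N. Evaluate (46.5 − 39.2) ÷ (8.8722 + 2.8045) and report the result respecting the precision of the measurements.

0.63

46.5 − 39.2 = 7.3, limited to 1 d.p. → 2 s.f.; 8.8722 + 2.8045 = 11.6767, limited to 4 d.p. → 6 s.f.
Carrying full precision, 7.3 ÷ 11.6767 = 0.625176633809…; keep min(2, 6) = 2 s.f.
Rounded to 2 significant figures: 0.63.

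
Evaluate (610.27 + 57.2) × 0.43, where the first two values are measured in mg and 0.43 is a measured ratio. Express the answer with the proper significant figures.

610.27 mg + 57.2 mg = 667.47 mg; the sum is limited to 1 decimal place (4 s.f.).
Carrying full precision, 667.47 × 0.43 = 287.0121 mg; 0.43 has 2 s.f., so the result keeps min(4, 2) = 2 s.f.
Rounded to 2 significant figures: 2.9 × 10^2 mg.

2.9 × 10^2 mg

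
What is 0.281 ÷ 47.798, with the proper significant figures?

0.281 ÷ 47.798 = 0.00587890706724…
Multiplication/division keeps the fewest significant figures: 0.281 → 3 s.f., 47.798 → 5 s.f.; limit is 3.
Rounded to 3 significant figures: 0.00588.

0.00588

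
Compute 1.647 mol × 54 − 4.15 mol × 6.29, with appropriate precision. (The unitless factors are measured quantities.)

1.647 × 54 = 88.938 → 89 mol (2 s.f., last digit at the 10^0 place).
4.15 × 6.29 = 26.1035 → 26.1 mol (3 s.f., last digit at the 10^-1 place).
Difference: 62.8345 mol; keep the coarser place, 10^0.
Result: 63 mol.

63 mol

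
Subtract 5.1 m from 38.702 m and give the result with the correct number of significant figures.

33.6 m

38.702 m − 5.1 m = 33.602 m.
Addition/subtraction keeps the fewest decimal places: 38.702 → 3 decimal places, 5.1 → 1 decimal place; limit is 1.
Rounded to 1 decimal place: 33.6 m.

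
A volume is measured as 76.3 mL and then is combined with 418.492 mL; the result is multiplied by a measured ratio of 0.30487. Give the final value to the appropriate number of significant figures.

76.3 mL + 418.492 mL = 494.792 mL; the sum is limited to 1 decimal place (4 s.f.).
Carrying full precision, 494.792 × 0.30487 = 150.84723704 mL; 0.30487 has 5 s.f., so the result keeps min(4, 5) = 4 s.f.
Rounded to 4 significant figures: 1.508 × 10^2 mL.

1.508 × 10^2 mL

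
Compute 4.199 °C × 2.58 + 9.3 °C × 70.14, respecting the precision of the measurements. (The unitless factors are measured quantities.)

4.199 × 2.58 = 10.83342 → 10.8 °C (3 s.f., last digit at the 10^-1 place).
9.3 × 70.14 = 652.302 → 6.5 × 10^2 °C (2 s.f., last digit at the 10^1 place).
Sum: 663.13542 °C; keep the coarser place, 10^1.
Result: 6.6 × 10^2 °C.

6.6 × 10^2 °C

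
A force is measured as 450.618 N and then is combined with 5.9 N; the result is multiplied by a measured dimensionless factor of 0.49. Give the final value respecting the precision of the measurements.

2.2 × 10^2 N

450.618 N + 5.9 N = 456.518 N; the sum is limited to 1 decimal place (4 s.f.).
Carrying full precision, 456.518 × 0.49 = 223.69382 N; 0.49 has 2 s.f., so the result keeps min(4, 2) = 2 s.f.
Rounded to 2 significant figures: 2.2 × 10^2 N.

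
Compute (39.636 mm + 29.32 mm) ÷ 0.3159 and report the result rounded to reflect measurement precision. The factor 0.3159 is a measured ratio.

218.3 mm

39.636 mm + 29.32 mm = 68.956 mm; the sum is limited to 2 decimal places (4 s.f.).
Carrying full precision, 68.956 ÷ 0.3159 = 218.284267173… mm; 0.3159 has 4 s.f., so the result keeps min(4, 4) = 4 s.f.
Rounded to 4 significant figures: 218.3 mm.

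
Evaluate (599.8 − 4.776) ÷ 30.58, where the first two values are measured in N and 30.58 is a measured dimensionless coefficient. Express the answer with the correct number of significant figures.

19.46 N

599.8 N − 4.776 N = 595.024 N; the difference is limited to 1 decimal place (4 s.f.).
Carrying full precision, 595.024 ÷ 30.58 = 19.4579463702… N; 30.58 has 4 s.f., so the result keeps min(4, 4) = 4 s.f.
Rounded to 4 significant figures: 19.46 N.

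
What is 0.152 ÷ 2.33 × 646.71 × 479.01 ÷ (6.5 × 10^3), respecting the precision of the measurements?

3.1

0.152 ÷ 2.33 × 646.71 × 479.01 ÷ (6.5 × 10^3) = 3.10905544267…
Multiplication/division keeps the fewest significant figures: 0.152 → 3 s.f., 2.33 → 3 s.f., 646.71 → 5 s.f., 479.01 → 5 s.f., 6.5 × 10^3 → 2 s.f.; limit is 2.
Rounded to 2 significant figures: 3.1.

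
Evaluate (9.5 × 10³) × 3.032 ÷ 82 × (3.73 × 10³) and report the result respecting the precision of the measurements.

1.3 × 10⁶

(9.5 × 10³) × 3.032 ÷ 82 × (3.73 × 10³) = 1310230.73171…
Multiplication/division keeps the fewest significant figures: 9.5 × 10³ → 2 s.f., 3.032 → 4 s.f., 82 → 2 s.f., 3.73 × 10³ → 3 s.f.; limit is 2.
Rounded to 2 significant figures: 1.3 × 10⁶.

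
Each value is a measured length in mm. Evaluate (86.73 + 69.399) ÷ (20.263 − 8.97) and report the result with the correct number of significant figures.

86.73 + 69.399 = 156.129, limited to 2 d.p. → 5 s.f.; 20.263 − 8.97 = 11.293, limited to 2 d.p. → 4 s.f.
Carrying full precision, 156.129 ÷ 11.293 = 13.8252900027…; keep min(5, 4) = 4 s.f.
Rounded to 4 significant figures: 13.83.

13.83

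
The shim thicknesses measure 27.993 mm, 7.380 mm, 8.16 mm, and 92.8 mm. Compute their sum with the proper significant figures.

136.3 mm

27.993 mm + 7.380 mm + 8.16 mm + 92.8 mm = 136.333 mm.
Addition/subtraction keeps the fewest decimal places: 27.993 → 3 decimal places, 7.380 → 3 decimal places, 8.16 → 2 decimal places, 92.8 → 1 decimal place; limit is 1.
Rounded to 1 decimal place: 136.3 mm.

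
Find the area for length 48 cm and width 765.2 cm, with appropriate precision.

area = 48 cm × 765.2 cm = 36729.6 cm².
48 has 2 significant figures; 765.2 has 4.
Division/multiplication keeps the fewest: 2 significant figures.
Rounded: 3.7 × 10^4 cm².

3.7 × 10^4 cm²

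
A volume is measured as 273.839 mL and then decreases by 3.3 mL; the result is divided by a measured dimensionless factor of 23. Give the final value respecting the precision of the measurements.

273.839 mL − 3.3 mL = 270.539 mL; the difference is limited to 1 decimal place (4 s.f.).
Carrying full precision, 270.539 ÷ 23 = 11.7625652174… mL; 23 has 2 s.f., so the result keeps min(4, 2) = 2 s.f.
Rounded to 2 significant figures: 12 mL.

12 mL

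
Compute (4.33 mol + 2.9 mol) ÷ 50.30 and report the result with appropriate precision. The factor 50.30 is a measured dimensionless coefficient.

4.33 mol + 2.9 mol = 7.23 mol; the sum is limited to 1 decimal place (2 s.f.).
Carrying full precision, 7.23 ÷ 50.30 = 0.143737574553… mol; 50.30 has 4 s.f., so the result keeps min(2, 4) = 2 s.f.
Rounded to 2 significant figures: 0.14 mol.

0.14 mol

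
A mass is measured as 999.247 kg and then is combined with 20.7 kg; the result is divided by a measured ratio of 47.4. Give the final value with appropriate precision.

999.247 kg + 20.7 kg = 1019.947 kg; the sum is limited to 1 decimal place (5 s.f.).
Carrying full precision, 1019.947 ÷ 47.4 = 21.5178691983… kg; 47.4 has 3 s.f., so the result keeps min(5, 3) = 3 s.f.
Rounded to 3 significant figures: 21.5 kg.

21.5 kg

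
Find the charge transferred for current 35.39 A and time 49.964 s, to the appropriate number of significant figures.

charge transferred = 35.39 A × 49.964 s = 1768.22596 C.
35.39 has 4 significant figures; 49.964 has 5.
Division/multiplication keeps the fewest: 4 significant figures.
Rounded: 1768 C.

1768 C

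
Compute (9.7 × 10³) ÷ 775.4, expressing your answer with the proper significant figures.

(9.7 × 10³) ÷ 775.4 = 12.5096724271…
Multiplication/division keeps the fewest significant figures: 9.7 × 10³ → 2 s.f., 775.4 → 4 s.f.; limit is 2.
Rounded to 2 significant figures: 13.

13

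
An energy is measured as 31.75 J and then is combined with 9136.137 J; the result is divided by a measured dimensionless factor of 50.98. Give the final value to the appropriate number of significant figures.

31.75 J + 9136.137 J = 9167.887 J; the sum is limited to 2 decimal places (6 s.f.).
Carrying full precision, 9167.887 ÷ 50.98 = 179.833012946… J; 50.98 has 4 s.f., so the result keeps min(6, 4) = 4 s.f.
Rounded to 4 significant figures: 1.798 × 10^2 J.

1.798 × 10^2 J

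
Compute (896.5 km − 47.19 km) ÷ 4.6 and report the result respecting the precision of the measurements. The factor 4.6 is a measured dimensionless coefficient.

896.5 km − 47.19 km = 849.31 km; the difference is limited to 1 decimal place (4 s.f.).
Carrying full precision, 849.31 ÷ 4.6 = 184.632608696… km; 4.6 has 2 s.f., so the result keeps min(4, 2) = 2 s.f.
Rounded to 2 significant figures: 1.8 × 10^2 km.

1.8 × 10^2 km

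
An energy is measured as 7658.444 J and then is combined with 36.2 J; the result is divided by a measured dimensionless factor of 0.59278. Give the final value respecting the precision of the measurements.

12981 J

7658.444 J + 36.2 J = 7694.644 J; the sum is limited to 1 decimal place (5 s.f.).
Carrying full precision, 7694.644 ÷ 0.59278 = 12980.6066332… J; 0.59278 has 5 s.f., so the result keeps min(5, 5) = 5 s.f.
Rounded to 5 significant figures: 12981 J.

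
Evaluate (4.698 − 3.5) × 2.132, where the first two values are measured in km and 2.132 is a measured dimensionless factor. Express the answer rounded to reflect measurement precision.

4.698 km − 3.5 km = 1.198 km; the difference is limited to 1 decimal place (2 s.f.).
Carrying full precision, 1.198 × 2.132 = 2.554136 km; 2.132 has 4 s.f., so the result keeps min(2, 4) = 2 s.f.
Rounded to 2 significant figures: 2.6 km.

2.6 km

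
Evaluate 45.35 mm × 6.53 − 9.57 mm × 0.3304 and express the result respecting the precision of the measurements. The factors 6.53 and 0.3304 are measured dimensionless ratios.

45.35 × 6.53 = 296.1355 → 296 mm (3 s.f., last digit at the 10^0 place).
9.57 × 0.3304 = 3.161928 → 3.16 mm (3 s.f., last digit at the 10^-2 place).
Difference: 292.973572 mm; keep the coarser place, 10^0.
Result: 293 mm.

293 mm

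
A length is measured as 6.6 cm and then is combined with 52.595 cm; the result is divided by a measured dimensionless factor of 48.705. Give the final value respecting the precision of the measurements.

6.6 cm + 52.595 cm = 59.195 cm; the sum is limited to 1 decimal place (3 s.f.).
Carrying full precision, 59.195 ÷ 48.705 = 1.21537829792… cm; 48.705 has 5 s.f., so the result keeps min(3, 5) = 3 s.f.
Rounded to 3 significant figures: 1.22 cm.

1.22 cm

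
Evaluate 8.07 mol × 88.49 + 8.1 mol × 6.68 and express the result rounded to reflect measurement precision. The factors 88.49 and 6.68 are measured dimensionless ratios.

8.07 × 88.49 = 714.1143 → 714 mol (3 s.f., last digit at the 10^0 place).
8.1 × 6.68 = 54.108 → 54 mol (2 s.f., last digit at the 10^0 place).
Sum: 768.2223 mol; keep the coarser place, 10^0.
Result: 7.68 × 10^2 mol.

7.68 × 10^2 mol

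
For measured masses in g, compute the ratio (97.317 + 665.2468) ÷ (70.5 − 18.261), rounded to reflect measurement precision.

97.317 + 665.2468 = 762.5638, limited to 3 d.p. → 6 s.f.; 70.5 − 18.261 = 52.239, limited to 1 d.p. → 3 s.f.
Carrying full precision, 762.5638 ÷ 52.239 = 14.5975956661…; keep min(6, 3) = 3 s.f.
Rounded to 3 significant figures: 14.6.

14.6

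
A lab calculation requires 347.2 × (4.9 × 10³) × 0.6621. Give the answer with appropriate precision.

347.2 × (4.9 × 10³) × 0.6621 = 1126417.488
Multiplication/division keeps the fewest significant figures: 347.2 → 4 s.f., 4.9 × 10³ → 2 s.f., 0.6621 → 4 s.f.; limit is 2.
Rounded to 2 significant figures: 1.1 × 10⁶.

1.1 × 10⁶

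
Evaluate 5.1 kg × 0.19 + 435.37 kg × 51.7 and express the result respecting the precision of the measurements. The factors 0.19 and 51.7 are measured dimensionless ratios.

2.25 × 10^4 kg

5.1 × 0.19 = 0.969 → 0.97 kg (2 s.f., last digit at the 10^-2 place).
435.37 × 51.7 = 22508.629 → 2.25 × 10^4 kg (3 s.f., last digit at the 10^2 place).
Sum: 22509.598 kg; keep the coarser place, 10^2.
Result: 2.25 × 10^4 kg.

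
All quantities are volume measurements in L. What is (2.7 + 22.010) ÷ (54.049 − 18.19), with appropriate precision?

2.7 + 22.010 = 24.710, limited to 1 d.p. → 3 s.f.; 54.049 − 18.19 = 35.859, limited to 2 d.p. → 4 s.f.
Carrying full precision, 24.710 ÷ 35.859 = 0.689087816169…; keep min(3, 4) = 3 s.f.
Rounded to 3 significant figures: 0.689.

0.689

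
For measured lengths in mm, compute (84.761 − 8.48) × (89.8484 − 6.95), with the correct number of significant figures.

6324 mm²

84.761 − 8.48 = 76.281, limited to 2 d.p. → 4 s.f.; 89.8484 − 6.95 = 82.8984, limited to 2 d.p. → 4 s.f.
Carrying full precision, 76.281 × 82.8984 = 6323.5728504; keep min(4, 4) = 4 s.f.
Rounded to 4 significant figures: 6324 mm².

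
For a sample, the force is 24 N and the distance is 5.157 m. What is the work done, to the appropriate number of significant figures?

1.2 × 10² J

work done = 24 N × 5.157 m = 123.768 J.
24 has 2 significant figures; 5.157 has 4.
Division/multiplication keeps the fewest: 2 significant figures.
Rounded: 1.2 × 10² J.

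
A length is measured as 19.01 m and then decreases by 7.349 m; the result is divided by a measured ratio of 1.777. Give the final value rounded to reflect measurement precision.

6.562 m

19.01 m − 7.349 m = 11.661 m; the difference is limited to 2 decimal places (4 s.f.).
Carrying full precision, 11.661 ÷ 1.777 = 6.56218345526… m; 1.777 has 4 s.f., so the result keeps min(4, 4) = 4 s.f.
Rounded to 4 significant figures: 6.562 m.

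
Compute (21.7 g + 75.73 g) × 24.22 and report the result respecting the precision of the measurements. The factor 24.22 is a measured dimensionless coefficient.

2.36 × 10^3 g

21.7 g + 75.73 g = 97.43 g; the sum is limited to 1 decimal place (3 s.f.).
Carrying full precision, 97.43 × 24.22 = 2359.7546 g; 24.22 has 4 s.f., so the result keeps min(3, 4) = 3 s.f.
Rounded to 3 significant figures: 2.36 × 10^3 g.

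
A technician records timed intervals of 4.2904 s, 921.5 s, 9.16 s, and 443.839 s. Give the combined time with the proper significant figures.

1378.8 s

4.2904 s + 921.5 s + 9.16 s + 443.839 s = 1378.7894 s.
Addition/subtraction keeps the fewest decimal places: 4.2904 → 4 decimal places, 921.5 → 1 decimal place, 9.16 → 2 decimal places, 443.839 → 3 decimal places; limit is 1.
Rounded to 1 decimal place: 1378.8 s.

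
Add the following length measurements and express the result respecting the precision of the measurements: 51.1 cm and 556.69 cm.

607.8 cm

51.1 cm + 556.69 cm = 607.79 cm.
Addition/subtraction keeps the fewest decimal places: 51.1 → 1 decimal place, 556.69 → 2 decimal places; limit is 1.
Rounded to 1 decimal place: 607.8 cm.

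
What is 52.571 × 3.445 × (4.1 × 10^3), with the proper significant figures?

7.4 × 10^5

52.571 × 3.445 × (4.1 × 10^3) = 742539.0895
Multiplication/division keeps the fewest significant figures: 52.571 → 5 s.f., 3.445 → 4 s.f., 4.1 × 10^3 → 2 s.f.; limit is 2.
Rounded to 2 significant figures: 7.4 × 10^5.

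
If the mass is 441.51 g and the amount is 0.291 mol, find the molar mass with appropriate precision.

1.52 × 10³ g/mol

molar mass = 441.51 g ÷ 0.291 mol = 1517.21649485… g/mol.
441.51 has 5 significant figures; 0.291 has 3.
Division/multiplication keeps the fewest: 3 significant figures.
Rounded: 1.52 × 10³ g/mol.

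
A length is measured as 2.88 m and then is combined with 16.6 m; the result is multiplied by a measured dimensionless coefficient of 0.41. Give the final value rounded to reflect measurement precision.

2.88 m + 16.6 m = 19.48 m; the sum is limited to 1 decimal place (3 s.f.).
Carrying full precision, 19.48 × 0.41 = 7.9868 m; 0.41 has 2 s.f., so the result keeps min(3, 2) = 2 s.f.
Rounded to 2 significant figures: 8.0 m.

8.0 m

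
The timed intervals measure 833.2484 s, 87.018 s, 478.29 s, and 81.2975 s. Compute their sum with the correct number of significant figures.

833.2484 s + 87.018 s + 478.29 s + 81.2975 s = 1479.8539 s.
Addition/subtraction keeps the fewest decimal places: 833.2484 → 4 decimal places, 87.018 → 3 decimal places, 478.29 → 2 decimal places, 81.2975 → 4 decimal places; limit is 2.
Rounded to 2 decimal places: 1479.85 s.

1479.85 s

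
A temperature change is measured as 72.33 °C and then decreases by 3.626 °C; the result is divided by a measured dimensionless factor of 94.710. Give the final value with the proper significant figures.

72.33 °C − 3.626 °C = 68.704 °C; the difference is limited to 2 decimal places (4 s.f.).
Carrying full precision, 68.704 ÷ 94.710 = 0.725414422975… °C; 94.710 has 5 s.f., so the result keeps min(4, 5) = 4 s.f.
Rounded to 4 significant figures: 0.7254 °C.

0.7254 °C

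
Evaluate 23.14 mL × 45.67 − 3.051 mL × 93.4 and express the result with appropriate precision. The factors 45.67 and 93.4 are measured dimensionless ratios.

23.14 × 45.67 = 1056.8038 → 1057 mL (4 s.f., last digit at the 10^0 place).
3.051 × 93.4 = 284.9634 → 285 mL (3 s.f., last digit at the 10^0 place).
Difference: 771.8404 mL; keep the coarser place, 10^0.
Result: 772 mL.

772 mL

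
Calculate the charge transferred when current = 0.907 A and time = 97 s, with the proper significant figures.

charge transferred = 0.907 A × 97 s = 87.979 C.
0.907 has 3 significant figures; 97 has 2.
Division/multiplication keeps the fewest: 2 significant figures.
Rounded: 88 C.

88 C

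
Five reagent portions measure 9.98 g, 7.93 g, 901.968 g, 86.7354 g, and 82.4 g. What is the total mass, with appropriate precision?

1089.0 g

9.98 g + 7.93 g + 901.968 g + 86.7354 g + 82.4 g = 1089.0134 g.
Addition/subtraction keeps the fewest decimal places: 9.98 → 2 decimal places, 7.93 → 2 decimal places, 901.968 → 3 decimal places, 86.7354 → 4 decimal places, 82.4 → 1 decimal place; limit is 1.
Rounded to 1 decimal place: 1089.0 g.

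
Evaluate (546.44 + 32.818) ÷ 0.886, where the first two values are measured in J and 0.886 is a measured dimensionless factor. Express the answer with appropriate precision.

654 J

546.44 J + 32.818 J = 579.258 J; the sum is limited to 2 decimal places (5 s.f.).
Carrying full precision, 579.258 ÷ 0.886 = 653.79006772… J; 0.886 has 3 s.f., so the result keeps min(5, 3) = 3 s.f.
Rounded to 3 significant figures: 654 J.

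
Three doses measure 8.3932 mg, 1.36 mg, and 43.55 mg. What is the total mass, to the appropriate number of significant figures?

8.3932 mg + 1.36 mg + 43.55 mg = 53.3032 mg.
Addition/subtraction keeps the fewest decimal places: 8.3932 → 4 decimal places, 1.36 → 2 decimal places, 43.55 → 2 decimal places; limit is 2.
Rounded to 2 decimal places: 53.30 mg.

53.30 mg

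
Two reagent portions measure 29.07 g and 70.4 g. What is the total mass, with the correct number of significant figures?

99.5 g

29.07 g + 70.4 g = 99.47 g.
Addition/subtraction keeps the fewest decimal places: 29.07 → 2 decimal places, 70.4 → 1 decimal place; limit is 1.
Rounded to 1 decimal place: 99.5 g.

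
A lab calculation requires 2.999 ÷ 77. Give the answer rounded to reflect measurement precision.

2.999 ÷ 77 = 0.0389480519481…
Multiplication/division keeps the fewest significant figures: 2.999 → 4 s.f., 77 → 2 s.f.; limit is 2.
Rounded to 2 significant figures: 0.039.

0.039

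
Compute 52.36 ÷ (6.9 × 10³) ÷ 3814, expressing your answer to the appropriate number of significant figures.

2.0 × 10⁻⁶

52.36 ÷ (6.9 × 10³) ÷ 3814 = 0.00000198961871974…
Multiplication/division keeps the fewest significant figures: 52.36 → 4 s.f., 6.9 × 10³ → 2 s.f., 3814 → 4 s.f.; limit is 2.
Rounded to 2 significant figures: 2.0 × 10⁻⁶.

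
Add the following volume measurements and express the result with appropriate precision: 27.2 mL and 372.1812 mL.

27.2 mL + 372.1812 mL = 399.3812 mL.
Addition/subtraction keeps the fewest decimal places: 27.2 → 1 decimal place, 372.1812 → 4 decimal places; limit is 1.
Rounded to 1 decimal place: 399.4 mL.

399.4 mL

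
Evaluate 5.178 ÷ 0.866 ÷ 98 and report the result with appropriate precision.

5.178 ÷ 0.866 ÷ 98 = 0.0610123957204…
Multiplication/division keeps the fewest significant figures: 5.178 → 4 s.f., 0.866 → 3 s.f., 98 → 2 s.f.; limit is 2.
Rounded to 2 significant figures: 6.1 × 10⁻².

6.1 × 10⁻²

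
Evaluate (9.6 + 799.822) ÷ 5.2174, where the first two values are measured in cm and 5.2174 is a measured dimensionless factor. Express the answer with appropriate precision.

9.6 cm + 799.822 cm = 809.422 cm; the sum is limited to 1 decimal place (4 s.f.).
Carrying full precision, 809.422 ÷ 5.2174 = 155.138958102… cm; 5.2174 has 5 s.f., so the result keeps min(4, 5) = 4 s.f.
Rounded to 4 significant figures: 155.1 cm.

155.1 cm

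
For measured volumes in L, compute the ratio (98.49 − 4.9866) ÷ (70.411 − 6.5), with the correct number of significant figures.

1.46

98.49 − 4.9866 = 93.5034, limited to 2 d.p. → 4 s.f.; 70.411 − 6.5 = 63.911, limited to 1 d.p. → 3 s.f.
Carrying full precision, 93.5034 ÷ 63.911 = 1.46302514434…; keep min(4, 3) = 3 s.f.
Rounded to 3 significant figures: 1.46.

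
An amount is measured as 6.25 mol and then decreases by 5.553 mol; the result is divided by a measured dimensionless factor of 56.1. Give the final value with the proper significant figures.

6.25 mol − 5.553 mol = 0.697 mol; the difference is limited to 2 decimal places (2 s.f.).
Carrying full precision, 0.697 ÷ 56.1 = 0.0124242424242… mol; 56.1 has 3 s.f., so the result keeps min(2, 3) = 2 s.f.
Rounded to 2 significant figures: 0.012 mol.

0.012 mol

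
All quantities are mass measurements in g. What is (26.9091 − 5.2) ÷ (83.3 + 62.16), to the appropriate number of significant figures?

1.49 × 10^-1

26.9091 − 5.2 = 21.7091, limited to 1 d.p. → 3 s.f.; 83.3 + 62.16 = 145.46, limited to 1 d.p. → 4 s.f.
Carrying full precision, 21.7091 ÷ 145.46 = 0.149244465833…; keep min(3, 4) = 3 s.f.
Rounded to 3 significant figures: 1.49 × 10^-1.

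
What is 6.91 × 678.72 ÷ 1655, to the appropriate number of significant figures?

2.83

6.91 × 678.72 ÷ 1655 = 2.83380978852…
Multiplication/division keeps the fewest significant figures: 6.91 → 3 s.f., 678.72 → 5 s.f., 1655 → 4 s.f.; limit is 3.
Rounded to 3 significant figures: 2.83.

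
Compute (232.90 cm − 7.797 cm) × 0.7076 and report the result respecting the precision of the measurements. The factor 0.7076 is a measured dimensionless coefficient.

159.3 cm

232.90 cm − 7.797 cm = 225.103 cm; the difference is limited to 2 decimal places (5 s.f.).
Carrying full precision, 225.103 × 0.7076 = 159.2828828 cm; 0.7076 has 4 s.f., so the result keeps min(5, 4) = 4 s.f.
Rounded to 4 significant figures: 159.3 cm.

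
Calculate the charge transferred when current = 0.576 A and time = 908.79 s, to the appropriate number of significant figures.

523 C

charge transferred = 0.576 A × 908.79 s = 523.46304 C.
0.576 has 3 significant figures; 908.79 has 5.
Division/multiplication keeps the fewest: 3 significant figures.
Rounded: 523 C.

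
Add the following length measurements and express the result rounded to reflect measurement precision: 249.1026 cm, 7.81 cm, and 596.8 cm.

853.7 cm

249.1026 cm + 7.81 cm + 596.8 cm = 853.7126 cm.
Addition/subtraction keeps the fewest decimal places: 249.1026 → 4 decimal places, 7.81 → 2 decimal places, 596.8 → 1 decimal place; limit is 1.
Rounded to 1 decimal place: 853.7 cm.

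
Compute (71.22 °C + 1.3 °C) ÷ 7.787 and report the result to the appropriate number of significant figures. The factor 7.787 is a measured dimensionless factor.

9.31 °C

71.22 °C + 1.3 °C = 72.52 °C; the sum is limited to 1 decimal place (3 s.f.).
Carrying full precision, 72.52 ÷ 7.787 = 9.31295749326… °C; 7.787 has 4 s.f., so the result keeps min(3, 4) = 3 s.f.
Rounded to 3 significant figures: 9.31 °C.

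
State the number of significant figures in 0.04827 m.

4

0.04827: leading zeros are not significant.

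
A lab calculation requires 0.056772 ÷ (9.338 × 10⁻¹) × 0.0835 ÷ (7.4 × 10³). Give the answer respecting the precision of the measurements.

6.9 × 10⁻⁷

0.056772 ÷ (9.338 × 10⁻¹) × 0.0835 ÷ (7.4 × 10³) = 6.86017319526 × 10^-7…
Multiplication/division keeps the fewest significant figures: 0.056772 → 5 s.f., 9.338 × 10⁻¹ → 4 s.f., 0.0835 → 3 s.f., 7.4 × 10³ → 2 s.f.; limit is 2.
Rounded to 2 significant figures: 6.9 × 10⁻⁷.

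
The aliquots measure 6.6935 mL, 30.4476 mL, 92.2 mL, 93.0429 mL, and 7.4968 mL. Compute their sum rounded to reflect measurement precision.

6.6935 mL + 30.4476 mL + 92.2 mL + 93.0429 mL + 7.4968 mL = 229.8808 mL.
Addition/subtraction keeps the fewest decimal places: 6.6935 → 4 decimal places, 30.4476 → 4 decimal places, 92.2 → 1 decimal place, 93.0429 → 4 decimal places, 7.4968 → 4 decimal places; limit is 1.
Rounded to 1 decimal place: 229.9 mL.

229.9 mL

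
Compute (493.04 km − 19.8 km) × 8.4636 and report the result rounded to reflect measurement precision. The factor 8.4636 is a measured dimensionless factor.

493.04 km − 19.8 km = 473.24 km; the difference is limited to 1 decimal place (4 s.f.).
Carrying full precision, 473.24 × 8.4636 = 4005.314064 km; 8.4636 has 5 s.f., so the result keeps min(4, 5) = 4 s.f.
Rounded to 4 significant figures: 4005 km.

4005 km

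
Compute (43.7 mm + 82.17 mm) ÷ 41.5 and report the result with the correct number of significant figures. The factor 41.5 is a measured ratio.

3.03 mm

43.7 mm + 82.17 mm = 125.87 mm; the sum is limited to 1 decimal place (4 s.f.).
Carrying full precision, 125.87 ÷ 41.5 = 3.03301204819… mm; 41.5 has 3 s.f., so the result keeps min(4, 3) = 3 s.f.
Rounded to 3 significant figures: 3.03 mm.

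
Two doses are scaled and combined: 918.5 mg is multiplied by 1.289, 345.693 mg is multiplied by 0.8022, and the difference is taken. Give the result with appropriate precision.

907 mg

918.5 × 1.289 = 1183.9465 → 1184 mg (4 s.f., last digit at the 10^0 place).
345.693 × 0.8022 = 277.3149246 → 277.3 mg (4 s.f., last digit at the 10^-1 place).
Difference: 906.6315754 mg; keep the coarser place, 10^0.
Result: 907 mg.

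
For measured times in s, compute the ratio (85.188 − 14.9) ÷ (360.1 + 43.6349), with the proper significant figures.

0.174

85.188 − 14.9 = 70.288, limited to 1 d.p. → 3 s.f.; 360.1 + 43.6349 = 403.7349, limited to 1 d.p. → 4 s.f.
Carrying full precision, 70.288 ÷ 403.7349 = 0.174094436721…; keep min(3, 4) = 3 s.f.
Rounded to 3 significant figures: 0.174.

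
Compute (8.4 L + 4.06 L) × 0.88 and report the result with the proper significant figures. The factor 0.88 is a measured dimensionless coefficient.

11 L

8.4 L + 4.06 L = 12.46 L; the sum is limited to 1 decimal place (3 s.f.).
Carrying full precision, 12.46 × 0.88 = 10.9648 L; 0.88 has 2 s.f., so the result keeps min(3, 2) = 2 s.f.
Rounded to 2 significant figures: 11 L.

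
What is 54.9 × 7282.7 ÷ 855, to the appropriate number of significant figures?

54.9 × 7282.7 ÷ 855 = 467.626
Multiplication/division keeps the fewest significant figures: 54.9 → 3 s.f., 7282.7 → 5 s.f., 855 → 3 s.f.; limit is 3.
Rounded to 3 significant figures: 4.68 × 10^2.

4.68 × 10^2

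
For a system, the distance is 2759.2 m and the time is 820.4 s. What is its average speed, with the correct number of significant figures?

3.363 m/s

average speed = 2759.2 m ÷ 820.4 s = 3.36323744515… m/s.
2759.2 has 5 significant figures; 820.4 has 4.
Division/multiplication keeps the fewest: 4 significant figures.
Rounded: 3.363 m/s.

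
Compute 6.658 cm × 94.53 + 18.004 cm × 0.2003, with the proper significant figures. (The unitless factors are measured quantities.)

633.0 cm

6.658 × 94.53 = 629.38074 → 629.4 cm (4 s.f., last digit at the 10^-1 place).
18.004 × 0.2003 = 3.6062012 → 3.606 cm (4 s.f., last digit at the 10^-3 place).
Sum: 632.9869412 cm; keep the coarser place, 10^-1.
Result: 633.0 cm.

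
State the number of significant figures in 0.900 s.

0.900: leading zeros are not significant; trailing zeros after a decimal point are significant.

3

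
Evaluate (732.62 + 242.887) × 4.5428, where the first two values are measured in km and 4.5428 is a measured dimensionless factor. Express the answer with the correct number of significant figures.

4431.5 km

732.62 km + 242.887 km = 975.507 km; the sum is limited to 2 decimal places (5 s.f.).
Carrying full precision, 975.507 × 4.5428 = 4431.5331996 km; 4.5428 has 5 s.f., so the result keeps min(5, 5) = 5 s.f.
Rounded to 5 significant figures: 4431.5 km.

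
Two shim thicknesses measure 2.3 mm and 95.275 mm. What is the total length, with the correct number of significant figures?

2.3 mm + 95.275 mm = 97.575 mm.
Addition/subtraction keeps the fewest decimal places: 2.3 → 1 decimal place, 95.275 → 3 decimal places; limit is 1.
Rounded to 1 decimal place: 97.6 mm.

97.6 mm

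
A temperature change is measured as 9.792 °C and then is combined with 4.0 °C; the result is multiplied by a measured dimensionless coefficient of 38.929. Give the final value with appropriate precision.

9.792 °C + 4.0 °C = 13.792 °C; the sum is limited to 1 decimal place (3 s.f.).
Carrying full precision, 13.792 × 38.929 = 536.908768 °C; 38.929 has 5 s.f., so the result keeps min(3, 5) = 3 s.f.
Rounded to 3 significant figures: 537 °C.

537 °C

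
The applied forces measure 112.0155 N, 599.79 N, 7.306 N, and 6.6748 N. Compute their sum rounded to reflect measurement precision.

725.79 N

112.0155 N + 599.79 N + 7.306 N + 6.6748 N = 725.7863 N.
Addition/subtraction keeps the fewest decimal places: 112.0155 → 4 decimal places, 599.79 → 2 decimal places, 7.306 → 3 decimal places, 6.6748 → 4 decimal places; limit is 2.
Rounded to 2 decimal places: 725.79 N.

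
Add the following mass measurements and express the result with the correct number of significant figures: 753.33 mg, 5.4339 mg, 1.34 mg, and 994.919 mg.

753.33 mg + 5.4339 mg + 1.34 mg + 994.919 mg = 1755.0229 mg.
Addition/subtraction keeps the fewest decimal places: 753.33 → 2 decimal places, 5.4339 → 4 decimal places, 1.34 → 2 decimal places, 994.919 → 3 decimal places; limit is 2.
Rounded to 2 decimal places: 1755.02 mg.

1755.02 mg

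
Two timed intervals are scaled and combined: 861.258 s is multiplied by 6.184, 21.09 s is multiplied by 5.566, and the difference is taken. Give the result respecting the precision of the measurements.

861.258 × 6.184 = 5326.019472 → 5326 s (4 s.f., last digit at the 10^0 place).
21.09 × 5.566 = 117.38694 → 117.4 s (4 s.f., last digit at the 10^-1 place).
Difference: 5208.632532 s; keep the coarser place, 10^0.
Result: 5.209 × 10³ s.

5.209 × 10³ s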